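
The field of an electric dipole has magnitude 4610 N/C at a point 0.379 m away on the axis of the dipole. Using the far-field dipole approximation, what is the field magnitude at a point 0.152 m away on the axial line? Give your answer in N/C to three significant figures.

Dipole fields scale as 1/r³ in the far field; the geometry is the same at both points.
E₂ = E₁ · (r₁/r₂)³ = 4610 · (0.379/0.152)³.
(r₁/r₂)³ = (2.493)³ = 15.5.
E₂ ≈ 7.146×10⁴ N/C.

E ≈ 7.15×10⁴ N/C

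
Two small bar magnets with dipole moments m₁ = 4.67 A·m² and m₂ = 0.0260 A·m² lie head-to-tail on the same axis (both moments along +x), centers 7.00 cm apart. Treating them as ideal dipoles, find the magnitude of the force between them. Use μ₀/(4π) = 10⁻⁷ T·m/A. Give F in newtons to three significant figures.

On-axis B of dipole 1: B = (μ₀/4π)·2m₁/r³. Force on dipole 2: F = m₂·dB/dr.
dB/dr = −(μ₀/4π)·6m₁/r⁴, so |F| = (μ₀/4π)·6m₁m₂/r⁴.
F = 6(10⁻⁷)(4.67)(0.0260)/(0.0700)⁴ = 0.003034 N.

F ≈ 0.00303 N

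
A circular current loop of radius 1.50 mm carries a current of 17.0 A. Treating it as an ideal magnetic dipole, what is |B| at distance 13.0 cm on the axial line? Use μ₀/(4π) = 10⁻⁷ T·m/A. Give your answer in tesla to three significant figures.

B ≈ 1.09×10⁻⁸ T

Magnetic moment m = IA = Iπa² = (17.0)·π·(0.00150)² = 1.202×10⁻⁴ A·m².
On axis B = (μ₀/4π)·2m/r³.
B = 2·(10⁻⁷)·(1.202×10⁻⁴) / (0.130)³ = 1.094×10⁻⁸ T.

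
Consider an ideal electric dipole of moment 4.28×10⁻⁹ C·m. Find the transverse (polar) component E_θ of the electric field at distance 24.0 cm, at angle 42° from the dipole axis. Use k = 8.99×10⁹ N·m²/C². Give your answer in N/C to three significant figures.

For a dipole, E_θ = (kp sinθ)/r³.
kp/r³ = (8.99×10⁹)(4.28×10⁻⁹)/(0.240)³ = 2783 N/C.
E_θ = 2783·sin42° = 1862 N/C.

E_θ ≈ 1860 N/C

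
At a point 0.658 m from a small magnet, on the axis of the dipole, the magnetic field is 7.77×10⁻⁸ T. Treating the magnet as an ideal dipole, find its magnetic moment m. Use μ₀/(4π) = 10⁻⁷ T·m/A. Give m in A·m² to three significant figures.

On axis B = (μ₀/4π)·2m/r³, so m = Br³·4π/(μ₀·2).
m = (7.77×10⁻⁸)·(0.658)³ / (2·10⁻⁷) = 0.1107 A·m².

m ≈ 0.111 A·m²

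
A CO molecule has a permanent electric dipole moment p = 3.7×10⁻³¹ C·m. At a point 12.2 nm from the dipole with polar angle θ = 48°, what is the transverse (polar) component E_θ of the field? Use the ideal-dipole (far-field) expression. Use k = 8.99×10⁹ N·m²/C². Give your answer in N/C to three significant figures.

E_θ ≈ 1360 N/C

For a dipole, E_θ = (kp sinθ)/r³.
kp/r³ = (8.99×10⁹)(3.70×10⁻³¹)/(1.22×10⁻⁸)³ = 1832 N/C.
E_θ = 1832·sin48° = 1361 N/C.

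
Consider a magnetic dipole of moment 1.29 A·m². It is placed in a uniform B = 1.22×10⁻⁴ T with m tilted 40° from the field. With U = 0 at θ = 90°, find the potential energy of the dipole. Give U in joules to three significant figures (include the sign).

U = −m·B = −mB cosθ.
U = −(1.29)(1.22×10⁻⁴)·cos40° = -1.206×10⁻⁴ J.

U ≈ -1.21×10⁻⁴ J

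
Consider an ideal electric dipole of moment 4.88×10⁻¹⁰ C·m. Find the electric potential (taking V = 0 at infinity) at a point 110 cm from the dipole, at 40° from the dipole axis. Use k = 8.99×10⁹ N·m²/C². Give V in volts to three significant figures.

The dipole potential is V = kp cosθ / r².
V = (8.99×10⁹)(4.88×10⁻¹⁰)·cos40° / (1.10)² = 2.777 V.

V ≈ 2.78 V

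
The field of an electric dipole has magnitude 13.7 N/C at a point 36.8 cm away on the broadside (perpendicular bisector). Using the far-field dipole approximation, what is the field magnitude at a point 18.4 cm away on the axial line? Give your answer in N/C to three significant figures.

E ≈ 219 N/C

Dipole fields scale as 1/r³ in the far field.
The axial field is twice the equatorial field at the same r, so the geometry factor is 2/1.
E₂ = E₁ · (2/1) · (r₁/r₂)³ = 13.7 · 2 · (36.8/18.4)³.
(r₁/r₂)³ = (2)³ = 8.
E₂ ≈ 219.2 N/C.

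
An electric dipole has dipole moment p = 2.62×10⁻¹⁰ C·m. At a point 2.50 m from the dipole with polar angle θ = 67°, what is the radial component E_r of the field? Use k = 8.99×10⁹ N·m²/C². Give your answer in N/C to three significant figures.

For a dipole, E_r = (2kp cosθ)/r³.
kp/r³ = (8.99×10⁹)(2.62×10⁻¹⁰)/(2.50)³ = 0.1507 N/C.
E_r = 2·0.1507·cos67° = 0.1178 N/C.

E_r ≈ 0.118 N/C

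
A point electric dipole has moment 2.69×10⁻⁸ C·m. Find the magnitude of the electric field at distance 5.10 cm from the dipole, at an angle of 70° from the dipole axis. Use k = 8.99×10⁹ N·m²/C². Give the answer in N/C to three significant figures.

E ≈ 2.12×10⁶ N/C

At angle θ the dipole field magnitude is E = (kp/r³)·√(1 + 3cos²θ).
kp/r³ = (8.99×10⁹)(2.69×10⁻⁸) / (0.0510)³ = 1.823×10⁶ N/C.
√(1 + 3cos²70°) = √(1 + 3·0.1170) = √1.3509 ≈ 1.1623.
E ≈ 1.823×10⁶ × 1.162 = 2.119×10⁶ N/C.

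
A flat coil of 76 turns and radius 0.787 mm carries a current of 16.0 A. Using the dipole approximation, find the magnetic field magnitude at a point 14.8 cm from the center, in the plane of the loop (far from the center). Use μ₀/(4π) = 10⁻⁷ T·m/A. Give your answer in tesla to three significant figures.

m = NIA = NIπa² = 76·(16.0)·π·(7.87×10⁻⁴)² = 0.002366 A·m².
In the equatorial plane B = (μ₀/4π)·m/r³ (half the axial value).
B = (10⁻⁷)·(0.002366) / (0.148)³ = 7.298×10⁻⁸ T.

B ≈ 7.30×10⁻⁸ T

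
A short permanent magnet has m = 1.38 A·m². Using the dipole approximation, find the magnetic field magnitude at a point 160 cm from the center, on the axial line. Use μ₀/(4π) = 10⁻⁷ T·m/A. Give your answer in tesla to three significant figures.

B ≈ 6.74×10⁻⁸ T

On axis B = (μ₀/4π)·2m/r³.
B = 2·(10⁻⁷)·(1.38) / (1.60)³ = 6.738×10⁻⁸ T.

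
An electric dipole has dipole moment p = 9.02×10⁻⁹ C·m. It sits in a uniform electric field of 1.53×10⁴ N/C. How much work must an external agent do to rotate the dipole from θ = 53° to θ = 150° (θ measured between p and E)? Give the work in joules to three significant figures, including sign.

W_ext = ΔU = U(θ₂) − U(θ₁) = −pE cosθ₂ − (−pE cosθ₁) = pE(cosθ₁ − cosθ₂).
W = (9.02×10⁻⁹)(1.53×10⁴)·(cos53° − cos150°) = (1.380×10⁻⁴)·(+1.4678) = 2.026×10⁻⁴ J.

W ≈ 2.03×10⁻⁴ J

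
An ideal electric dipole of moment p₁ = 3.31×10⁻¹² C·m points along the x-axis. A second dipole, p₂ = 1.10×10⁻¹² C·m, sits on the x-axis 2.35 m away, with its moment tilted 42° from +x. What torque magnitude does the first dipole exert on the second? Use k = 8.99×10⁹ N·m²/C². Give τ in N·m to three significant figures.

The second dipole sits on the axis of the first, so the field there is axial: E₁ = 2kp₁/r³ along +x.
E₁ = 2(8.99×10⁹)(3.31×10⁻¹²)/(2.35)³ = 0.004586 N/C.
Torque on the second dipole: τ = p₂ E₁ sinθ.
τ = (1.10×10⁻¹²)(0.004586)·sin42° = 3.375×10⁻¹⁵ N·m.

τ ≈ 3.38×10⁻¹⁵ N·m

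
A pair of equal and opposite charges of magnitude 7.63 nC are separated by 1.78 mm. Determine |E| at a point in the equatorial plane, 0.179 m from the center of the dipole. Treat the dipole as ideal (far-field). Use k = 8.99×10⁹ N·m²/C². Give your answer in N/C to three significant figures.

Dipole moment p = qd = (7.63×10⁻⁹ C)(0.00178 m) = 1.358×10⁻¹¹ C·m.
In the equatorial plane E = kp/r³.
E = (8.99×10⁹)(1.358×10⁻¹¹) / (0.179)³ = 21.29 N/C.

E ≈ 21.3 N/C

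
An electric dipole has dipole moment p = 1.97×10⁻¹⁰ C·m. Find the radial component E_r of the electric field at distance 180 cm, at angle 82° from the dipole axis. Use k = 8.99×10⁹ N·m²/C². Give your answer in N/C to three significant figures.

For a dipole, E_r = (2kp cosθ)/r³.
kp/r³ = (8.99×10⁹)(1.97×10⁻¹⁰)/(1.80)³ = 0.3037 N/C.
E_r = 2·0.3037·cos82° = 0.08453 N/C.

E_r ≈ 0.0845 N/C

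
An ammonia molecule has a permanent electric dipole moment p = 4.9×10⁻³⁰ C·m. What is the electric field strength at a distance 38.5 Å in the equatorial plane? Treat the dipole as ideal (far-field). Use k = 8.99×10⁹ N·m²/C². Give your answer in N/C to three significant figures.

On the perpendicular bisector E = kp/r³ (half the axial value at the same distance).
E = (8.99×10⁹)(4.90×10⁻³⁰) / (3.85×10⁻⁹)³ = 7.719×10⁵ N/C.

E ≈ 7.72×10⁵ N/C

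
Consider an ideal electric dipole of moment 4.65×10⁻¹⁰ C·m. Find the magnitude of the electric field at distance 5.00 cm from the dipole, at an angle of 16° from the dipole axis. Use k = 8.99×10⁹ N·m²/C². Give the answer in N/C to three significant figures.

E ≈ 6.50×10⁴ N/C

At angle θ the dipole field magnitude is E = (kp/r³)·√(1 + 3cos²θ).
kp/r³ = (8.99×10⁹)(4.65×10⁻¹⁰) / (0.0500)³ = 3.344×10⁴ N/C.
√(1 + 3cos²16°) = √(1 + 3·0.9240) = √3.7721 ≈ 1.9422.
E ≈ 3.344×10⁴ × 1.942 = 6.495×10⁴ N/C.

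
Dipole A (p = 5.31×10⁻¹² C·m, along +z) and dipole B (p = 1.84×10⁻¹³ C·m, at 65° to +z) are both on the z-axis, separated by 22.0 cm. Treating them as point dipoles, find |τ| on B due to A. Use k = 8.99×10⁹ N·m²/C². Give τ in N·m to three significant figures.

The second dipole sits on the axis of the first, so the field there is axial: E₁ = 2kp₁/r³ along +z.
E₁ = 2(8.99×10⁹)(5.31×10⁻¹²)/(0.220)³ = 8.966 N/C.
Torque on the second dipole: τ = p₂ E₁ sinθ.
τ = (1.84×10⁻¹³)(8.966)·sin65° = 1.495×10⁻¹² N·m.

τ ≈ 1.50×10⁻¹² N·m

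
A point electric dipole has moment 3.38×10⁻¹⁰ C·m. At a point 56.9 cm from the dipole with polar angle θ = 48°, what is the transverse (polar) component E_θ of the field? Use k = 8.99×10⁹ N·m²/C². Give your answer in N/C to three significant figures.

E_θ ≈ 12.3 N/C

For a dipole, E_θ = (kp sinθ)/r³.
kp/r³ = (8.99×10⁹)(3.38×10⁻¹⁰)/(0.569)³ = 16.49 N/C.
E_θ = 16.49·sin48° = 12.26 N/C.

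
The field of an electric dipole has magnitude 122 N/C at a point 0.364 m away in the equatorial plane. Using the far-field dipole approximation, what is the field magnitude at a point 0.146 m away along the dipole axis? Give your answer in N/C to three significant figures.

E ≈ 3780 N/C

Dipole fields scale as 1/r³ in the far field.
The axial field is twice the equatorial field at the same r, so the geometry factor is 2/1.
E₂ = E₁ · (2/1) · (r₁/r₂)³ = 122 · 2 · (0.364/0.146)³.
(r₁/r₂)³ = (2.493)³ = 15.5.
E₂ ≈ 3781 N/C.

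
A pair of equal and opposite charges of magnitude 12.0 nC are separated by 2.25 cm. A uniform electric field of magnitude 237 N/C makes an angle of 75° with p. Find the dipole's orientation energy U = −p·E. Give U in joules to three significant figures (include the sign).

U ≈ -1.66×10⁻⁸ J

Dipole moment p = qd = (1.20×10⁻⁸ C)(0.0225 m) = 2.70×10⁻¹⁰ C·m.
U = −p·E = −pE cosθ.
U = −(2.70×10⁻¹⁰)(237)·cos75° = -1.656×10⁻⁸ J.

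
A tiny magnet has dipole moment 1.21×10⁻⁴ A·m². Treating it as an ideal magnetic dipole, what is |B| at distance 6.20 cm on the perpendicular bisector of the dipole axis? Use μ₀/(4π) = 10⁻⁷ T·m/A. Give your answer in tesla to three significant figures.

In the equatorial plane B = (μ₀/4π)·m/r³ (half the axial value).
B = (10⁻⁷)·(1.21×10⁻⁴) / (0.0620)³ = 5.077×10⁻⁸ T.

B ≈ 5.08×10⁻⁸ T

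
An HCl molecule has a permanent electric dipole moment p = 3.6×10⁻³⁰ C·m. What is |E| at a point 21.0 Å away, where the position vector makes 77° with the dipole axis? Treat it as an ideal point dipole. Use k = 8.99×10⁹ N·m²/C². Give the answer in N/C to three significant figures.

At angle θ the dipole field magnitude is E = (kp/r³)·√(1 + 3cos²θ).
kp/r³ = (8.99×10⁹)(3.60×10⁻³⁰) / (2.10×10⁻⁹)³ = 3.495×10⁶ N/C.
√(1 + 3cos²77°) = √(1 + 3·0.0506) = √1.1518 ≈ 1.0732.
E ≈ 3.495×10⁶ × 1.073 = 3.751×10⁶ N/C.

E ≈ 3.75×10⁶ N/C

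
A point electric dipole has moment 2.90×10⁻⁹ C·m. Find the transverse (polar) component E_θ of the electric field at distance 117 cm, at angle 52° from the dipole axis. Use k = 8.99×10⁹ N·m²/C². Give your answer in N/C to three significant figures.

For a dipole, E_θ = (kp sinθ)/r³.
kp/r³ = (8.99×10⁹)(2.90×10⁻⁹)/(1.17)³ = 16.28 N/C.
E_θ = 16.28·sin52° = 12.83 N/C.

E_θ ≈ 12.8 N/C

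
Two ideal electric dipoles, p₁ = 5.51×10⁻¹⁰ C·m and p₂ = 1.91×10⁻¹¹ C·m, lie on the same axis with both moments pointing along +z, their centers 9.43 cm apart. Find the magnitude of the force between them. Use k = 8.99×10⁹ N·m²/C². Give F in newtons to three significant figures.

On-axis field of dipole 1 at distance r: E = 2kp₁/r³. Force on dipole 2 is F = p₂·dE/dr (gradient along axis).
dE/dr = −6kp₁/r⁴, so |F| = 6kp₁p₂/r⁴ (attractive for aligned moments).
F = 6(8.99×10⁹)(5.51×10⁻¹⁰)(1.91×10⁻¹¹)/(0.0943)⁴ = 7.179×10⁻⁶ N.

F ≈ 7.18×10⁻⁶ N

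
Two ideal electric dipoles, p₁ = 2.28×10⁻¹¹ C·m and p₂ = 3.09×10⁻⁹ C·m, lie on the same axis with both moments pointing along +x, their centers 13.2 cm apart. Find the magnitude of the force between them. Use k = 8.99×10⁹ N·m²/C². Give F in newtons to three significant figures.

F ≈ 1.25×10⁻⁵ N

On-axis field of dipole 1 at distance r: E = 2kp₁/r³. Force on dipole 2 is F = p₂·dE/dr (gradient along axis).
dE/dr = −6kp₁/r⁴, so |F| = 6kp₁p₂/r⁴ (attractive for aligned moments).
F = 6(8.99×10⁹)(2.28×10⁻¹¹)(3.09×10⁻⁹)/(0.132)⁴ = 1.252×10⁻⁵ N.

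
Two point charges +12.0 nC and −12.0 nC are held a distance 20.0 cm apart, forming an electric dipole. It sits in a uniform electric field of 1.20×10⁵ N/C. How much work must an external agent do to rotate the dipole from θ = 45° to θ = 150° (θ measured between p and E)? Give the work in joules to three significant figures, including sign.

Dipole moment p = qd = (1.20×10⁻⁸ C)(0.200 m) = 2.40×10⁻⁹ C·m.
W_ext = ΔU = U(θ₂) − U(θ₁) = −pE cosθ₂ − (−pE cosθ₁) = pE(cosθ₁ − cosθ₂).
W = (2.40×10⁻⁹)(1.20×10⁵)·(cos45° − cos150°) = (2.880×10⁻⁴)·(+1.5731) = 4.531×10⁻⁴ J.

W ≈ 4.53×10⁻⁴ J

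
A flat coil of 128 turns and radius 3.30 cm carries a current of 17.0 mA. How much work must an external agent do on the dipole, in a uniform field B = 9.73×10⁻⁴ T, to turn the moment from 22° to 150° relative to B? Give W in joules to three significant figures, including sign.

W ≈ 1.30×10⁻⁵ J

m = NIA = NIπa² = 128·(0.0170)·π·(0.0330)² = 0.007445 A·m².
W_ext = ΔU = −mB cosθ₂ + mB cosθ₁ = mB(cosθ₁ − cosθ₂).
W = (0.007445)(9.73×10⁻⁴)·(cos22° − cos150°) = (7.244×10⁻⁶)·(+1.7932) = 1.299×10⁻⁵ J.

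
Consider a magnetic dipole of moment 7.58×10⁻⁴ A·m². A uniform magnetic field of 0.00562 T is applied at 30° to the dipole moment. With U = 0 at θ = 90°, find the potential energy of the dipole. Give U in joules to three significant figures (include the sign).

U ≈ -3.69×10⁻⁶ J

U = −m·B = −mB cosθ.
U = −(7.58×10⁻⁴)(0.00562)·cos30° = -3.689×10⁻⁶ J.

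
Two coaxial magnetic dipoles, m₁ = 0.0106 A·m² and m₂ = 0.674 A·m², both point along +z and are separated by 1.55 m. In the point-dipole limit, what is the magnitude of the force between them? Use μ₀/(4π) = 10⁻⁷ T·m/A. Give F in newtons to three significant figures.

On-axis B of dipole 1: B = (μ₀/4π)·2m₁/r³. Force on dipole 2: F = m₂·dB/dr.
dB/dr = −(μ₀/4π)·6m₁/r⁴, so |F| = (μ₀/4π)·6m₁m₂/r⁴.
F = 6(10⁻⁷)(0.0106)(0.674)/(1.55)⁴ = 7.427×10⁻¹⁰ N.

F ≈ 7.43×10⁻¹⁰ N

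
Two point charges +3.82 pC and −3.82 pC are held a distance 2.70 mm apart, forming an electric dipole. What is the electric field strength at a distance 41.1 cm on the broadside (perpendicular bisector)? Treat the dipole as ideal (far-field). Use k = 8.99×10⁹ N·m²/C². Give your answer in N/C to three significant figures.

E ≈ 0.00134 N/C

Dipole moment p = qd = (3.82×10⁻¹² C)(0.00270 m) = 1.031×10⁻¹⁴ C·m.
On the perpendicular bisector E = kp/r³ (half the axial value at the same distance).
E = (8.99×10⁹)(1.031×10⁻¹⁴) / (0.411)³ = 0.001335 N/C.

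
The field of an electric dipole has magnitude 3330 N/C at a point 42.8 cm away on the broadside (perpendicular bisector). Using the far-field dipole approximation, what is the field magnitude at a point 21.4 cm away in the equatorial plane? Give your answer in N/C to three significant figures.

Dipole fields scale as 1/r³ in the far field; the geometry is the same at both points.
E₂ = E₁ · (r₁/r₂)³ = 3330 · (42.8/21.4)³.
(r₁/r₂)³ = (2)³ = 8.
E₂ ≈ 2.664×10⁴ N/C.

E ≈ 2.66×10⁴ N/C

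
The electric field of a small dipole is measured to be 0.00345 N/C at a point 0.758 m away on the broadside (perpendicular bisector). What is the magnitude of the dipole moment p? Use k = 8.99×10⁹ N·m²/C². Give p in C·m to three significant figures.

p ≈ 1.67×10⁻¹³ C·m

In the equatorial plane E = kp/r³, so p = Er³/(k).
p = (0.00345)·(0.758)³ / (8.99×10⁹) = 1.671×10⁻¹³ C·m.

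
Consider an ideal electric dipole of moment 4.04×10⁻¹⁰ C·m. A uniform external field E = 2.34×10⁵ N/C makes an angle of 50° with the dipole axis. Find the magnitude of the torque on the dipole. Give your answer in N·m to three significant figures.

Torque on an electric dipole: τ = pE sinθ.
τ = (4.04×10⁻¹⁰)(2.34×10⁵)·sin50° = 7.242×10⁻⁵ N·m.

τ ≈ 7.24×10⁻⁵ N·m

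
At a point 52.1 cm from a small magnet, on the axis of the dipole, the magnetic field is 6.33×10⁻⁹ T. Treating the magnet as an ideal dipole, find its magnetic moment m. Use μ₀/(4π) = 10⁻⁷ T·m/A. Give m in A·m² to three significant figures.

On axis B = (μ₀/4π)·2m/r³, so m = Br³·4π/(μ₀·2).
m = (6.33×10⁻⁹)·(0.521)³ / (2·10⁻⁷) = 0.004476 A·m².

m ≈ 0.00448 A·m²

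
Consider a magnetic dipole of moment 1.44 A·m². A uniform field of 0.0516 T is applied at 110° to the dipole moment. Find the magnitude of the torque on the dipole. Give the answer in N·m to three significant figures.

Torque on a magnetic dipole: τ = mB sinθ.
τ = (1.44)(0.0516)·sin110° = 0.06982 N·m.

τ ≈ 0.0698 N·m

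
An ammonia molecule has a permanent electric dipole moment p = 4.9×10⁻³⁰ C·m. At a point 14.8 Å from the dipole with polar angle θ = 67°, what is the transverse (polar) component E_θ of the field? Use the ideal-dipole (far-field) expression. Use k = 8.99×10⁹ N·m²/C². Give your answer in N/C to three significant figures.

E_θ ≈ 1.25×10⁷ N/C

For a dipole, E_θ = (kp sinθ)/r³.
kp/r³ = (8.99×10⁹)(4.90×10⁻³⁰)/(1.48×10⁻⁹)³ = 1.359×10⁷ N/C.
E_θ = 1.359×10⁷·sin67° = 1.251×10⁷ N/C.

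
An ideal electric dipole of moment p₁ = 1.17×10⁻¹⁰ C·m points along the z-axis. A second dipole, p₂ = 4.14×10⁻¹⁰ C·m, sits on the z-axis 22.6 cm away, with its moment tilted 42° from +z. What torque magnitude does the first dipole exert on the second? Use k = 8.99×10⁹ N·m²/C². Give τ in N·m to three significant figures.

The second dipole sits on the axis of the first, so the field there is axial: E₁ = 2kp₁/r³ along +z.
E₁ = 2(8.99×10⁹)(1.17×10⁻¹⁰)/(0.226)³ = 182.2 N/C.
Torque on the second dipole: τ = p₂ E₁ sinθ.
τ = (4.14×10⁻¹⁰)(182.2)·sin42° = 5.048×10⁻⁸ N·m.

τ ≈ 5.05×10⁻⁸ N·m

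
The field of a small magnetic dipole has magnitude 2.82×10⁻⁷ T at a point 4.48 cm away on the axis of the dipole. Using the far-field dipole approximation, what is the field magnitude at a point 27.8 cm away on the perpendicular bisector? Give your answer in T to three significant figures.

B ≈ 5.90×10⁻¹⁰ T

Dipole fields scale as 1/r³ in the far field.
The axial field is twice the equatorial field at the same r, so the geometry factor is 1/2.
B₂ = B₁ · (1/2) · (r₁/r₂)³ = 2.82×10⁻⁷ · 0.5 · (4.48/27.8)³.
(r₁/r₂)³ = (0.1612)³ = 0.004185.
B₂ ≈ 5.901×10⁻¹⁰ T.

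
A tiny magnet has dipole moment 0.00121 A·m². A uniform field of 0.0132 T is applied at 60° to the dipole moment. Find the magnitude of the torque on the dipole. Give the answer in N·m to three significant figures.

Torque on a magnetic dipole: τ = mB sinθ.
τ = (0.00121)(0.0132)·sin60° = 1.383×10⁻⁵ N·m.

τ ≈ 1.38×10⁻⁵ N·m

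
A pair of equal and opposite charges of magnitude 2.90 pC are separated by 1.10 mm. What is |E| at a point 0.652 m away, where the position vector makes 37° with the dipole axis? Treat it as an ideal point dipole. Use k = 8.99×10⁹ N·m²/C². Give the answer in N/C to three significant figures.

E ≈ 1.77×10⁻⁴ N/C

Dipole moment p = qd = (2.90×10⁻¹² C)(0.00110 m) = 3.19×10⁻¹⁵ C·m.
At angle θ the dipole field magnitude is E = (kp/r³)·√(1 + 3cos²θ).
kp/r³ = (8.99×10⁹)(3.19×10⁻¹⁵) / (0.652)³ = 1.035×10⁻⁴ N/C.
√(1 + 3cos²37°) = √(1 + 3·0.6378) = √2.9135 ≈ 1.7069.
E ≈ 1.035×10⁻⁴ × 1.707 = 1.766×10⁻⁴ N/C.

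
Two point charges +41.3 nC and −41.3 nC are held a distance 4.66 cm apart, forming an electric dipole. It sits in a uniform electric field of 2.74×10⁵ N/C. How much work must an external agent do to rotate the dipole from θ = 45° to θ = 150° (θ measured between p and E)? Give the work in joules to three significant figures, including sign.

W ≈ 8.30×10⁻⁴ J

Dipole moment p = qd = (4.13×10⁻⁸ C)(0.0466 m) = 1.925×10⁻⁹ C·m.
W_ext = ΔU = U(θ₂) − U(θ₁) = −pE cosθ₂ − (−pE cosθ₁) = pE(cosθ₁ − cosθ₂).
W = (1.925×10⁻⁹)(2.74×10⁵)·(cos45° − cos150°) = (5.274×10⁻⁴)·(+1.5731) = 8.297×10⁻⁴ J.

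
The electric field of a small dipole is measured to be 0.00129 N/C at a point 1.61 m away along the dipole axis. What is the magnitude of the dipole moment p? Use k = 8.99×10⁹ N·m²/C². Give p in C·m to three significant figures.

On axis E = 2kp/r³, so p = Er³/(2k).
p = (0.00129)·(1.61)³ / (2·8.99×10⁹) = 2.994×10⁻¹³ C·m.

p ≈ 2.99×10⁻¹³ C·m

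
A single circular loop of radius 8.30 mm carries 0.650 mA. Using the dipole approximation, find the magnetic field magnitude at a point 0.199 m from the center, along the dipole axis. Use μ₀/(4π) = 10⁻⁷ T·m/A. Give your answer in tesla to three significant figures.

Magnetic moment m = IA = Iπa² = (6.50×10⁻⁴)·π·(0.00830)² = 1.407×10⁻⁷ A·m².
On axis B = (μ₀/4π)·2m/r³.
B = 2·(10⁻⁷)·(1.407×10⁻⁷) / (0.199)³ = 3.571×10⁻¹² T.

B ≈ 3.57×10⁻¹² T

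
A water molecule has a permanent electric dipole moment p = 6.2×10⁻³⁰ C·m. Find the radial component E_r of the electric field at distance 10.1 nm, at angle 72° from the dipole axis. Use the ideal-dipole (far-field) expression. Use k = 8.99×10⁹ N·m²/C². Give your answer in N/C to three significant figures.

For a dipole, E_r = (2kp cosθ)/r³.
kp/r³ = (8.99×10⁹)(6.20×10⁻³⁰)/(1.01×10⁻⁸)³ = 5.410×10⁴ N/C.
E_r = 2·5.410×10⁴·cos72° = 3.343×10⁴ N/C.

E_r ≈ 3.34×10⁴ N/C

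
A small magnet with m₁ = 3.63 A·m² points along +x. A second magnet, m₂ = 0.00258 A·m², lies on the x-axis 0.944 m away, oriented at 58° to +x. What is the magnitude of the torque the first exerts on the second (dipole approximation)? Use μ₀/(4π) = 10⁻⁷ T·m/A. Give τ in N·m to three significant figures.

τ ≈ 1.89×10⁻⁹ N·m

Dipole B is on the axis of dipole A, so B₁ there is axial: B₁ = (μ₀/4π)·2m₁/r³ along +x.
B₁ = 2(10⁻⁷)(3.63)/(0.944)³ = 8.630×10⁻⁷ T.
τ = m₂ B₁ sinθ.
τ = (0.00258)(8.630×10⁻⁷)·sin58° = 1.888×10⁻⁹ N·m.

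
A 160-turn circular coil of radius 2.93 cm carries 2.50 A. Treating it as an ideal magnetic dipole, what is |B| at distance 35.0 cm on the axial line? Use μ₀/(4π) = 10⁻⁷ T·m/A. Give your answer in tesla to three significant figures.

m = NIA = NIπa² = 160·(2.50)·π·(0.0293)² = 1.079 A·m².
On axis B = (μ₀/4π)·2m/r³.
B = 2·(10⁻⁷)·(1.079) / (0.350)³ = 5.033×10⁻⁶ T.

B ≈ 5.03×10⁻⁶ T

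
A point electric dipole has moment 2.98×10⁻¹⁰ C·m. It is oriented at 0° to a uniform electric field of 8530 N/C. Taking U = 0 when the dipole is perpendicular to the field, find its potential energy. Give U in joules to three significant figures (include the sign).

U ≈ -2.54×10⁻⁶ J

U = −p·E = −pE cosθ.
U = −(2.98×10⁻¹⁰)(8530)·cos0° = -2.542×10⁻⁶ J.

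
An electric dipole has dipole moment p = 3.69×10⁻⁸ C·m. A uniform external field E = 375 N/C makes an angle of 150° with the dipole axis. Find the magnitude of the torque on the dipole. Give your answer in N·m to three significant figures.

τ ≈ 6.92×10⁻⁶ N·m

Torque on an electric dipole: τ = pE sinθ.
τ = (3.69×10⁻⁸)(375)·sin150° = 6.919×10⁻⁶ N·m.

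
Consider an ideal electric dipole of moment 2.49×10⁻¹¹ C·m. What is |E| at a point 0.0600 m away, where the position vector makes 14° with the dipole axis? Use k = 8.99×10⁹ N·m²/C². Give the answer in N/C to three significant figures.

At angle θ the dipole field magnitude is E = (kp/r³)·√(1 + 3cos²θ).
kp/r³ = (8.99×10⁹)(2.49×10⁻¹¹) / (0.0600)³ = 1036 N/C.
√(1 + 3cos²14°) = √(1 + 3·0.9415) = √3.8244 ≈ 1.9556.
E ≈ 1036 × 1.956 = 2027 N/C.

E ≈ 2030 N/C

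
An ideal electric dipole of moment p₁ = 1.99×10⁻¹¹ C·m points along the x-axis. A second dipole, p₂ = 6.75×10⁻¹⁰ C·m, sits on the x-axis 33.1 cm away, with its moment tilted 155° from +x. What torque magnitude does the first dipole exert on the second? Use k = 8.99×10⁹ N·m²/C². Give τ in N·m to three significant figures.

The second dipole sits on the axis of the first, so the field there is axial: E₁ = 2kp₁/r³ along +x.
E₁ = 2(8.99×10⁹)(1.99×10⁻¹¹)/(0.331)³ = 9.866 N/C.
Torque on the second dipole: τ = p₂ E₁ sinθ.
τ = (6.75×10⁻¹⁰)(9.866)·sin155° = 2.815×10⁻⁹ N·m.

τ ≈ 2.81×10⁻⁹ N·m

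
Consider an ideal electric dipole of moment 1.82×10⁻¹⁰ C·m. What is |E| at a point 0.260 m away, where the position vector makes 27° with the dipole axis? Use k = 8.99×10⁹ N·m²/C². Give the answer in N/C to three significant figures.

E ≈ 171 N/C

At angle θ the dipole field magnitude is E = (kp/r³)·√(1 + 3cos²θ).
kp/r³ = (8.99×10⁹)(1.82×10⁻¹⁰) / (0.260)³ = 93.09 N/C.
√(1 + 3cos²27°) = √(1 + 3·0.7939) = √3.3817 ≈ 1.8389.
E ≈ 93.09 × 1.839 = 171.2 N/C.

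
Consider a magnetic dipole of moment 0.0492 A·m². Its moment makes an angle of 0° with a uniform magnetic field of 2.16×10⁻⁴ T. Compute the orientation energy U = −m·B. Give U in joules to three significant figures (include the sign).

U = −m·B = −mB cosθ.
U = −(0.0492)(2.16×10⁻⁴)·cos0° = -1.063×10⁻⁵ J.

U ≈ -1.06×10⁻⁵ J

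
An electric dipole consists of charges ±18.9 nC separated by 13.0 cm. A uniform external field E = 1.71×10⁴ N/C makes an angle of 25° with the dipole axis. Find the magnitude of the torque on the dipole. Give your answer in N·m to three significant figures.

Dipole moment p = qd = (1.89×10⁻⁸ C)(0.130 m) = 2.457×10⁻⁹ C·m.
Torque on an electric dipole: τ = pE sinθ.
τ = (2.457×10⁻⁹)(1.71×10⁴)·sin25° = 1.776×10⁻⁵ N·m.

τ ≈ 1.78×10⁻⁵ N·m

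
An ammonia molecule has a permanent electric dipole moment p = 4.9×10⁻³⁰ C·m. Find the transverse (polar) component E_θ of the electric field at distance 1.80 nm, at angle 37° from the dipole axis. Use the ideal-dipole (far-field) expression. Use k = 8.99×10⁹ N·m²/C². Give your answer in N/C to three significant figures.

For a dipole, E_θ = (kp sinθ)/r³.
kp/r³ = (8.99×10⁹)(4.90×10⁻³⁰)/(1.80×10⁻⁹)³ = 7.553×10⁶ N/C.
E_θ = 7.553×10⁶·sin37° = 4.546×10⁶ N/C.

E_θ ≈ 4.55×10⁶ N/C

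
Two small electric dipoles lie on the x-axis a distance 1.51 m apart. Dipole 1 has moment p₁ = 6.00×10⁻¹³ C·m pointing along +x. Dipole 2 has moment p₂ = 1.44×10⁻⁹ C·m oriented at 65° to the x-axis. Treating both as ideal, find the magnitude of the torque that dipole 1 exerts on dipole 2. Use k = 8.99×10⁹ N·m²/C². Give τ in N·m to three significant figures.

τ ≈ 4.09×10⁻¹² N·m

The second dipole sits on the axis of the first, so the field there is axial: E₁ = 2kp₁/r³ along +x.
E₁ = 2(8.99×10⁹)(6.00×10⁻¹³)/(1.51)³ = 0.003133 N/C.
Torque on the second dipole: τ = p₂ E₁ sinθ.
τ = (1.44×10⁻⁹)(0.003133)·sin65° = 4.089×10⁻¹² N·m.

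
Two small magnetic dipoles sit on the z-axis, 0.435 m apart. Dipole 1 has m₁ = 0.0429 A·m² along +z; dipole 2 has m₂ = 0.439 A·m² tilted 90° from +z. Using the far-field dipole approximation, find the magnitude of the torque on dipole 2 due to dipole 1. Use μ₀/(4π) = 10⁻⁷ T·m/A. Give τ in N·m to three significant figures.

τ ≈ 4.58×10⁻⁸ N·m

Dipole B is on the axis of dipole A, so B₁ there is axial: B₁ = (μ₀/4π)·2m₁/r³ along +z.
B₁ = 2(10⁻⁷)(0.0429)/(0.435)³ = 1.042×10⁻⁷ T.
τ = m₂ B₁ sinθ.
τ = (0.439)(1.042×10⁻⁷)·sin90° = 4.576×10⁻⁸ N·m.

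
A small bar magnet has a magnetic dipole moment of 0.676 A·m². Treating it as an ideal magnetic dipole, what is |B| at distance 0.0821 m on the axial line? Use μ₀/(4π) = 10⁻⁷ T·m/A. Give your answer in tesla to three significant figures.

B ≈ 2.44×10⁻⁴ T

On axis B = (μ₀/4π)·2m/r³.
B = 2·(10⁻⁷)·(0.676) / (0.0821)³ = 2.443×10⁻⁴ T.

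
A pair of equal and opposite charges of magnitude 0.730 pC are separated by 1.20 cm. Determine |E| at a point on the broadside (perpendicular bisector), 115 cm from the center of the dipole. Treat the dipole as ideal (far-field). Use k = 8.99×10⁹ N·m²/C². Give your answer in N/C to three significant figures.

E ≈ 5.18×10⁻⁵ N/C

Dipole moment p = qd = (7.30×10⁻¹³ C)(0.0120 m) = 8.76×10⁻¹⁵ C·m.
In the equatorial plane E = kp/r³.
E = (8.99×10⁹)(8.76×10⁻¹⁵) / (1.15)³ = 5.178×10⁻⁵ N/C.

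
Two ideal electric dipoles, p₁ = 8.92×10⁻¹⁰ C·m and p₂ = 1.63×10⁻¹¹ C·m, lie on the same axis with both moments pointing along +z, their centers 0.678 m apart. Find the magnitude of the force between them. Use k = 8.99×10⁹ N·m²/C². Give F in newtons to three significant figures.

F ≈ 3.71×10⁻⁹ N

On-axis field of dipole 1 at distance r: E = 2kp₁/r³. Force on dipole 2 is F = p₂·dE/dr (gradient along axis).
dE/dr = −6kp₁/r⁴, so |F| = 6kp₁p₂/r⁴ (attractive for aligned moments).
F = 6(8.99×10⁹)(8.92×10⁻¹⁰)(1.63×10⁻¹¹)/(0.678)⁴ = 3.711×10⁻⁹ N.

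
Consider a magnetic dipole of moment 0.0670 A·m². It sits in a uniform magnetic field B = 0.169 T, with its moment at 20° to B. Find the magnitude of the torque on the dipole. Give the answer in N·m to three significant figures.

Torque on a magnetic dipole: τ = mB sinθ.
τ = (0.0670)(0.169)·sin20° = 0.003873 N·m.

τ ≈ 0.00387 N·m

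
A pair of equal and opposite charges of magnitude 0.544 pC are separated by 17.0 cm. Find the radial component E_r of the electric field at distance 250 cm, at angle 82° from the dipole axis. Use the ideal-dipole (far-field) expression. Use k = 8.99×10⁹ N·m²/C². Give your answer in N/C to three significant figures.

Dipole moment p = qd = (5.44×10⁻¹³ C)(0.170 m) = 9.248×10⁻¹⁴ C·m.
For a dipole, E_r = (2kp cosθ)/r³.
kp/r³ = (8.99×10⁹)(9.248×10⁻¹⁴)/(2.50)³ = 5.321×10⁻⁵ N/C.
E_r = 2·5.321×10⁻⁵·cos82° = 1.481×10⁻⁵ N/C.

E_r ≈ 1.48×10⁻⁵ N/C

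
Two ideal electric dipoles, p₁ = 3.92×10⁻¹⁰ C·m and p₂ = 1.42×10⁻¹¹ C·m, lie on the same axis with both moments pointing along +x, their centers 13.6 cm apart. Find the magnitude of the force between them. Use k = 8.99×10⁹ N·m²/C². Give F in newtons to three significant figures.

On-axis field of dipole 1 at distance r: E = 2kp₁/r³. Force on dipole 2 is F = p₂·dE/dr (gradient along axis).
dE/dr = −6kp₁/r⁴, so |F| = 6kp₁p₂/r⁴ (attractive for aligned moments).
F = 6(8.99×10⁹)(3.92×10⁻¹⁰)(1.42×10⁻¹¹)/(0.136)⁴ = 8.777×10⁻⁷ N.

F ≈ 8.78×10⁻⁷ N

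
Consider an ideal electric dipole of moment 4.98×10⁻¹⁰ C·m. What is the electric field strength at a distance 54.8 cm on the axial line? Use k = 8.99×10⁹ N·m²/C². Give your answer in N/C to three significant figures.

E ≈ 54.4 N/C

On the dipole axis E = 2kp/r³.
E = 2·(8.99×10⁹)(4.98×10⁻¹⁰) / (0.548)³ = 54.41 N/C.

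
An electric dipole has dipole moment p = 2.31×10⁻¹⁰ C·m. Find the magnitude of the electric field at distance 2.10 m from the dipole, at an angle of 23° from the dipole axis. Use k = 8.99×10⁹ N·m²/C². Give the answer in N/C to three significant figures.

At angle θ the dipole field magnitude is E = (kp/r³)·√(1 + 3cos²θ).
kp/r³ = (8.99×10⁹)(2.31×10⁻¹⁰) / (2.10)³ = 0.2242 N/C.
√(1 + 3cos²23°) = √(1 + 3·0.8473) = √3.5420 ≈ 1.8820.
E ≈ 0.2242 × 1.882 = 0.4220 N/C.

E ≈ 0.422 N/C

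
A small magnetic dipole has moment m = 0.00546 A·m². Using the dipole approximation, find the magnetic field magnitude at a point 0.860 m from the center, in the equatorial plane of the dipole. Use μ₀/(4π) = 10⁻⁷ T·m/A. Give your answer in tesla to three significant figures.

In the equatorial plane B = (μ₀/4π)·m/r³ (half the axial value).
B = (10⁻⁷)·(0.00546) / (0.860)³ = 8.584×10⁻¹⁰ T.

B ≈ 8.58×10⁻¹⁰ T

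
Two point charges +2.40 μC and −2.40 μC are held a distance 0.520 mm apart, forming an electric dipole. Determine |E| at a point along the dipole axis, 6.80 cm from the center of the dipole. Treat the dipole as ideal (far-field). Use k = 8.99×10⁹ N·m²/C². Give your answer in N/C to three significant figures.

Dipole moment p = qd = (2.40×10⁻⁶ C)(5.20×10⁻⁴ m) = 1.248×10⁻⁹ C·m.
On the dipole axis E = 2kp/r³.
E = 2·(8.99×10⁹)(1.248×10⁻⁹) / (0.0680)³ = 7.136×10⁴ N/C.

E ≈ 7.14×10⁴ N/C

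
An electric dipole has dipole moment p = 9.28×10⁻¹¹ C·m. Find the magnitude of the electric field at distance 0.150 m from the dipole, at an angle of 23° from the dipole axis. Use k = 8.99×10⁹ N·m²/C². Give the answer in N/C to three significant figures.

E ≈ 465 N/C

At angle θ the dipole field magnitude is E = (kp/r³)·√(1 + 3cos²θ).
kp/r³ = (8.99×10⁹)(9.28×10⁻¹¹) / (0.150)³ = 247.2 N/C.
√(1 + 3cos²23°) = √(1 + 3·0.8473) = √3.5420 ≈ 1.8820.
E ≈ 247.2 × 1.882 = 465.2 N/C.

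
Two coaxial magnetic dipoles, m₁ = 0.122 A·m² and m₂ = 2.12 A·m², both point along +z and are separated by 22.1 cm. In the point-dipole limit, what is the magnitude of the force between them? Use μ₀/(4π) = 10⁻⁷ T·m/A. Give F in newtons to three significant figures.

On-axis B of dipole 1: B = (μ₀/4π)·2m₁/r³. Force on dipole 2: F = m₂·dB/dr.
dB/dr = −(μ₀/4π)·6m₁/r⁴, so |F| = (μ₀/4π)·6m₁m₂/r⁴.
F = 6(10⁻⁷)(0.122)(2.12)/(0.221)⁴ = 6.505×10⁻⁵ N.

F ≈ 6.51×10⁻⁵ N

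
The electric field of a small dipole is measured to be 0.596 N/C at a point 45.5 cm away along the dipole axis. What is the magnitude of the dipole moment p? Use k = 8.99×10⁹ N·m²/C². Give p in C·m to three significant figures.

On axis E = 2kp/r³, so p = Er³/(2k).
p = (0.596)·(0.455)³ / (2·8.99×10⁹) = 3.122×10⁻¹² C·m.

p ≈ 3.12×10⁻¹² C·m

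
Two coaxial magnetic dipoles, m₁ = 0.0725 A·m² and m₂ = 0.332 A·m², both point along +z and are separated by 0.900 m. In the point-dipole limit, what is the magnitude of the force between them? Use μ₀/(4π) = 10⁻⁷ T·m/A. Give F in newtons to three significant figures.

F ≈ 2.20×10⁻⁸ N

On-axis B of dipole 1: B = (μ₀/4π)·2m₁/r³. Force on dipole 2: F = m₂·dB/dr.
dB/dr = −(μ₀/4π)·6m₁/r⁴, so |F| = (μ₀/4π)·6m₁m₂/r⁴.
F = 6(10⁻⁷)(0.0725)(0.332)/(0.900)⁴ = 2.201×10⁻⁸ N.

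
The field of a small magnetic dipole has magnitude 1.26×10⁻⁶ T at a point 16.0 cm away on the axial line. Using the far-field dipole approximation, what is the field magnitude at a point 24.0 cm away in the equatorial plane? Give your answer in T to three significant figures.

B ≈ 1.87×10⁻⁷ T

Dipole fields scale as 1/r³ in the far field.
The axial field is twice the equatorial field at the same r, so the geometry factor is 1/2.
B₂ = B₁ · (1/2) · (r₁/r₂)³ = 1.26×10⁻⁶ · 0.5 · (16.0/24.0)³.
(r₁/r₂)³ = (0.6667)³ = 0.2963.
B₂ ≈ 1.867×10⁻⁷ T.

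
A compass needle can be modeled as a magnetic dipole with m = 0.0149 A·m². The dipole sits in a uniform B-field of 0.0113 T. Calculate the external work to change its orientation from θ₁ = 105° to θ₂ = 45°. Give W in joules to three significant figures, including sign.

W ≈ -1.63×10⁻⁴ J

W_ext = ΔU = −mB cosθ₂ + mB cosθ₁ = mB(cosθ₁ − cosθ₂).
W = (0.0149)(0.0113)·(cos105° − cos45°) = (1.684×10⁻⁴)·(-0.9659) = -1.626×10⁻⁴ J.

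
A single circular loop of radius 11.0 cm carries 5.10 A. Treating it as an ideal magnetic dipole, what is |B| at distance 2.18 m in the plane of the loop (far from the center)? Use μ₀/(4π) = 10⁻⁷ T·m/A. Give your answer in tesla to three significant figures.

Magnetic moment m = IA = Iπa² = (5.10)·π·(0.110)² = 0.1939 A·m².
In the equatorial plane B = (μ₀/4π)·m/r³ (half the axial value).
B = (10⁻⁷)·(0.1939) / (2.18)³ = 1.872×10⁻⁹ T.

B ≈ 1.87×10⁻⁹ T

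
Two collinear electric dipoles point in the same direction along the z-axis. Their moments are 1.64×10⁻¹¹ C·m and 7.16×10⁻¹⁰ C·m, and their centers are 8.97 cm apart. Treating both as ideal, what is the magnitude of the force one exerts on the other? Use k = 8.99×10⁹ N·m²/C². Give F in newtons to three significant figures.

On-axis field of dipole 1 at distance r: E = 2kp₁/r³. Force on dipole 2 is F = p₂·dE/dr (gradient along axis).
dE/dr = −6kp₁/r⁴, so |F| = 6kp₁p₂/r⁴ (attractive for aligned moments).
F = 6(8.99×10⁹)(1.64×10⁻¹¹)(7.16×10⁻¹⁰)/(0.0897)⁴ = 9.784×10⁻⁶ N.

F ≈ 9.78×10⁻⁶ N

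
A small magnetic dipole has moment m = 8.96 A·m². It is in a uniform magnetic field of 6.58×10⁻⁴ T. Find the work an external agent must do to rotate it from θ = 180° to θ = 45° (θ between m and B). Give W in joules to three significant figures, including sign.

W ≈ -0.0101 J

W_ext = ΔU = −mB cosθ₂ + mB cosθ₁ = mB(cosθ₁ − cosθ₂).
W = (8.96)(6.58×10⁻⁴)·(cos180° − cos45°) = (0.005896)·(-1.7071) = -0.01006 J.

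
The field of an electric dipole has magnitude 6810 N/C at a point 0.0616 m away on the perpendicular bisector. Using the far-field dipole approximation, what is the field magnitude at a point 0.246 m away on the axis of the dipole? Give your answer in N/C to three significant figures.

E ≈ 214 N/C

Dipole fields scale as 1/r³ in the far field.
The axial field is twice the equatorial field at the same r, so the geometry factor is 2/1.
E₂ = E₁ · (2/1) · (r₁/r₂)³ = 6810 · 2 · (0.0616/0.246)³.
(r₁/r₂)³ = (0.2504)³ = 0.0157.
E₂ ≈ 213.9 N/C.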